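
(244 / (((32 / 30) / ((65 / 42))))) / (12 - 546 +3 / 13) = -257725 / 388584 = -0.66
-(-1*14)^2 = -196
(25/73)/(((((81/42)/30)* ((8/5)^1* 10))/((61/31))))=53375/81468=0.66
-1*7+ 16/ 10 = -27/ 5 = -5.40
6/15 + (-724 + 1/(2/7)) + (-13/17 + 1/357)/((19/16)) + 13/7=-2868349/3990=-718.88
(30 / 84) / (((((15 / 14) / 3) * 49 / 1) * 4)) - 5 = -979 / 196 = -4.99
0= 0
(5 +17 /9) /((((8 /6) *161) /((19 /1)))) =589 /966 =0.61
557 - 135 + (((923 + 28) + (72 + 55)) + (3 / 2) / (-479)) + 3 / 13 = 18683835 / 12454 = 1500.23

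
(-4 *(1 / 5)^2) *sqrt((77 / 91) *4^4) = -64 *sqrt(143) / 325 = -2.35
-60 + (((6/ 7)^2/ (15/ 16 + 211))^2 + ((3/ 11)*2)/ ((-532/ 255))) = -695446147285107/ 11540483951458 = -60.26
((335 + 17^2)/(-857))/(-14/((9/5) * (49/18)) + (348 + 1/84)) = -52416/24847001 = -0.00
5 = 5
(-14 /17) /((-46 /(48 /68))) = 84 /6647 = 0.01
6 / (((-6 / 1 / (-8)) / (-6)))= -48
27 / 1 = 27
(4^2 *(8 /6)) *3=64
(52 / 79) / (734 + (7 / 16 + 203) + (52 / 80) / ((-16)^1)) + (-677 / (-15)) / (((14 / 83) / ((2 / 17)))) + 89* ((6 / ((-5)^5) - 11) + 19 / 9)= -759.80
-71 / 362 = -0.20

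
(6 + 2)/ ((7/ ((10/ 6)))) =40/ 21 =1.90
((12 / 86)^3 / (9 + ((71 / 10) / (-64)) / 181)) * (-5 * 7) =-125107200 / 11840738989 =-0.01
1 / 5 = 0.20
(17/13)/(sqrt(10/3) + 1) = -51/91 + 17 * sqrt(30)/91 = 0.46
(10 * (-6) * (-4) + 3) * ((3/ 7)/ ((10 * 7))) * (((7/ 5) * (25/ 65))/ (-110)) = -729/ 100100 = -0.01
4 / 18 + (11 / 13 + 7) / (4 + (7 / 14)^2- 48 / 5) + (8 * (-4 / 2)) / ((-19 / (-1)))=-496286 / 237861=-2.09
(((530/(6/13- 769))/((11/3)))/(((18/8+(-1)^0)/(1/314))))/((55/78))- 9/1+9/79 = -133242835986/14994123133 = -8.89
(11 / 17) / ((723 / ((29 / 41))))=319 / 503931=0.00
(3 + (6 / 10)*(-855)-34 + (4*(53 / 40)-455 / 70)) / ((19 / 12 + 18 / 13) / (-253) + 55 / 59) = -6347796312 / 10717115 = -592.30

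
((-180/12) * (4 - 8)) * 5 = 300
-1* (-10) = 10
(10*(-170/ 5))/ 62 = -170/ 31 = -5.48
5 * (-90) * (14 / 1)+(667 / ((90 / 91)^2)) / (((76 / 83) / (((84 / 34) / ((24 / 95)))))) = 433079087 / 440640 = 982.84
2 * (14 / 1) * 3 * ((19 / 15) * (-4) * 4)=-8512 / 5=-1702.40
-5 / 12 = -0.42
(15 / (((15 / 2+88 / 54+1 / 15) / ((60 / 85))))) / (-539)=-48600 / 22751729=-0.00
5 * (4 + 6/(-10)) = 17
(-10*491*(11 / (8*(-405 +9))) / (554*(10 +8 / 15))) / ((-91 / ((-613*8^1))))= 7524575 / 47792472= 0.16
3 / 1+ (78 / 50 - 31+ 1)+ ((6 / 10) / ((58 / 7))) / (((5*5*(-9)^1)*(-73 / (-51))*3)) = -25.44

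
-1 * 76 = -76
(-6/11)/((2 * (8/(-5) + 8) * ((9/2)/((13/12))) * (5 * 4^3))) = -13/405504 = -0.00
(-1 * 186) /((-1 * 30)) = 31 /5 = 6.20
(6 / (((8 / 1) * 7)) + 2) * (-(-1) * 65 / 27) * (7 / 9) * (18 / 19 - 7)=-441025 / 18468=-23.88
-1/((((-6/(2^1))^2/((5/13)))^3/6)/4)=-1000/533871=-0.00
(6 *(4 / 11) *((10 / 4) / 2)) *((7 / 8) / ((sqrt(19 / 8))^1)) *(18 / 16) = 1.74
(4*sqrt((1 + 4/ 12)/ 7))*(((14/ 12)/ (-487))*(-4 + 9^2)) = -308*sqrt(21)/ 4383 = -0.32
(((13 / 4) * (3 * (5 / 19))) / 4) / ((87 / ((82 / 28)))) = 2665 / 123424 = 0.02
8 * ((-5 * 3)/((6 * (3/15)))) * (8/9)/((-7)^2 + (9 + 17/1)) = -32/27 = -1.19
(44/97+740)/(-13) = -71824/1261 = -56.96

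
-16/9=-1.78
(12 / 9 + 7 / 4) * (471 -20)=1390.58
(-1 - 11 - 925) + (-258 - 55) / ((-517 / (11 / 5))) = -219882 / 235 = -935.67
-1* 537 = -537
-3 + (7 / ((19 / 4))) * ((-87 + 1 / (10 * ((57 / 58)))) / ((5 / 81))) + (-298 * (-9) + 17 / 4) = 21972941 / 36100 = 608.67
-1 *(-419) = 419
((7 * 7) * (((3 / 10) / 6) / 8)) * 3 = 0.92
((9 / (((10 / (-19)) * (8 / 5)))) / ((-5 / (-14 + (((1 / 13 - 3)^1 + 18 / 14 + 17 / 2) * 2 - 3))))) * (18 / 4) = -229311 / 7280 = -31.50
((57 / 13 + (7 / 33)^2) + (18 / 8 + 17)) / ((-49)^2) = 1340929 / 135963828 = 0.01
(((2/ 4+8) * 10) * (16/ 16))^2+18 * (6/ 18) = 7231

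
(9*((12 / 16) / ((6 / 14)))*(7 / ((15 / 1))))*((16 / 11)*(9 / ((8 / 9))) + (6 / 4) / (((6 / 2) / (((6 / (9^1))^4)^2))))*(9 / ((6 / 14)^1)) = 2276.17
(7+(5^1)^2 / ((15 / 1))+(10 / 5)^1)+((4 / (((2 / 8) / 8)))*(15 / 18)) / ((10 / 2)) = 32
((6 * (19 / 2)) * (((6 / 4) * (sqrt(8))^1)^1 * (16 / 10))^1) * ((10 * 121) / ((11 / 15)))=451440 * sqrt(2)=638432.57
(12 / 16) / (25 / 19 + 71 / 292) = 1387 / 2883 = 0.48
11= 11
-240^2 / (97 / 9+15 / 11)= -2851200 / 601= -4744.09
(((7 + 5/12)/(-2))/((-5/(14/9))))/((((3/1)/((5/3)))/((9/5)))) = 623/540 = 1.15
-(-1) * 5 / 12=0.42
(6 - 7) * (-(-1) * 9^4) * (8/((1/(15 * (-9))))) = 7085880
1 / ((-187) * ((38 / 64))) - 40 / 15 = -28520 / 10659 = -2.68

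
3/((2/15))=45/2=22.50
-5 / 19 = -0.26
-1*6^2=-36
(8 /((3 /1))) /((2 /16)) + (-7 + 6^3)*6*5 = 18874 /3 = 6291.33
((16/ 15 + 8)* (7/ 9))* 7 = 6664/ 135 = 49.36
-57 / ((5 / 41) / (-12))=28044 / 5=5608.80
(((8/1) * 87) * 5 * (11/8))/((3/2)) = 3190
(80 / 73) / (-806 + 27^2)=-80 / 5621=-0.01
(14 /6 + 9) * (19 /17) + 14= 80 /3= 26.67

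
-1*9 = -9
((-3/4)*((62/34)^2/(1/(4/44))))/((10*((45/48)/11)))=-1922/7225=-0.27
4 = 4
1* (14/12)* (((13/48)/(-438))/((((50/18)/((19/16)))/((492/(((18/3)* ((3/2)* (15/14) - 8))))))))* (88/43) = 5458453/674257200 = 0.01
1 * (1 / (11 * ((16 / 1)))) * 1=1 / 176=0.01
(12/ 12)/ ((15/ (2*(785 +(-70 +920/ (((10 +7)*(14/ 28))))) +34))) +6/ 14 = 200741/ 1785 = 112.46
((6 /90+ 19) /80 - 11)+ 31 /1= 12143 /600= 20.24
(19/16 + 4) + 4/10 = 447/80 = 5.59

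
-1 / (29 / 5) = -5 / 29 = -0.17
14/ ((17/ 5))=70/ 17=4.12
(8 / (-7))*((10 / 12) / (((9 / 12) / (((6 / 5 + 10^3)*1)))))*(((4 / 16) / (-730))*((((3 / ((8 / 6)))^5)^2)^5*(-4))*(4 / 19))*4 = -143332214932469373509362467533705560619263903063167 / 240383196828435141779911941816320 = -596265532797484114.94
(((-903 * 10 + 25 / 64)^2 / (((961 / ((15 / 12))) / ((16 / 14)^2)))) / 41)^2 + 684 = 1658800154691311588329 / 145317817286656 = 11414981.22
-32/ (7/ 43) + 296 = 696/ 7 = 99.43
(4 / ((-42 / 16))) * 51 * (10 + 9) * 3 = -31008 / 7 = -4429.71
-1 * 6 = -6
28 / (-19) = -28 / 19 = -1.47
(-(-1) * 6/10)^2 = 9/25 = 0.36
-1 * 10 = -10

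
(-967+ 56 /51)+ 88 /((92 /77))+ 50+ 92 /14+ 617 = -1795568 /8211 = -218.68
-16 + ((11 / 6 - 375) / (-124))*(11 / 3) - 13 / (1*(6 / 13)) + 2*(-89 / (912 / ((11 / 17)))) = -5994305 / 180234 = -33.26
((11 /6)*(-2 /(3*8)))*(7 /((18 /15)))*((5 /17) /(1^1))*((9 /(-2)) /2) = 1925 /3264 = 0.59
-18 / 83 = -0.22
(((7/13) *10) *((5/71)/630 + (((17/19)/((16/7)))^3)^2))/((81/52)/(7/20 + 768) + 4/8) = 1006300293013157929435/25291358673711101116416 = 0.04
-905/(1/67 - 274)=60635/18357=3.30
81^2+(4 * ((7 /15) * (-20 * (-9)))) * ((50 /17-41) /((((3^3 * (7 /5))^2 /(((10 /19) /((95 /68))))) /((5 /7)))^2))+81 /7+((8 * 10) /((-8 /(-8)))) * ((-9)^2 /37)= 96871558958909368472 /14356220821953633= 6747.71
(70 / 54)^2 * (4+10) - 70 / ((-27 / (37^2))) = 2604560 / 729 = 3572.78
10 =10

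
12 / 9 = 4 / 3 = 1.33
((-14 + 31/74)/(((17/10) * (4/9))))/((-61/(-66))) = -1492425/76738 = -19.45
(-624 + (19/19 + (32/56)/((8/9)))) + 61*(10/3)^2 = 6983/126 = 55.42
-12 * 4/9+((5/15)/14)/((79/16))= -8840/1659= -5.33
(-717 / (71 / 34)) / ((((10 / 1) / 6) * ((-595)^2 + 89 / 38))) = -2779092 / 4775828845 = -0.00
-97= -97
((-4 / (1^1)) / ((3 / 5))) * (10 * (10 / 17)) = -39.22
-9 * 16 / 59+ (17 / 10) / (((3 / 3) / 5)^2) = 4727 / 118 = 40.06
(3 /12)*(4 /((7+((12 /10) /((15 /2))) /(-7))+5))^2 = 30625 /1098304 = 0.03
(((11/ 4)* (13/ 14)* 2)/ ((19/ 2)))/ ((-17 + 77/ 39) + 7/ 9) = -16731/ 443422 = -0.04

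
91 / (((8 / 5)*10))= 5.69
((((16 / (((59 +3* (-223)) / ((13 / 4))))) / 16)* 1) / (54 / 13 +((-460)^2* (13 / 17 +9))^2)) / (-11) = 48841 / 430500208979030065040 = 0.00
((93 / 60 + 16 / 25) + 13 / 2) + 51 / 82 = 38179 / 4100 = 9.31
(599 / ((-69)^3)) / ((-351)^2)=-599 / 40472637309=-0.00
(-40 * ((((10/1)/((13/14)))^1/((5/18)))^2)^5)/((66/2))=-14100811308240086647890247680/1516443410339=-9298606998521533.27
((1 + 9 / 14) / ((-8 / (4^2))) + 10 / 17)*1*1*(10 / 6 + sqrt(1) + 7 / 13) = -13375 / 1547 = -8.65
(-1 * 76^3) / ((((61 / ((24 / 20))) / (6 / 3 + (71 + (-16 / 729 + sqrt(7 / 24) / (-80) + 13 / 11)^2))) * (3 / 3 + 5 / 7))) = -192660718328688197 / 514434888000 + 446568913 * sqrt(42) / 36686925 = -374430.55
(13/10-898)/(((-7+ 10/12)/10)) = 53802/37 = 1454.11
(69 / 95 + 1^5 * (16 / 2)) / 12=829 / 1140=0.73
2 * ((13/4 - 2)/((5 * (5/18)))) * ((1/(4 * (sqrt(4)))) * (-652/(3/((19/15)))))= -3097/50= -61.94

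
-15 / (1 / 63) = -945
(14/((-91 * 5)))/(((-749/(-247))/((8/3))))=-304/11235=-0.03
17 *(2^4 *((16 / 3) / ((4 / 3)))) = 1088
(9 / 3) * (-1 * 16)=-48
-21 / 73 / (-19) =21 / 1387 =0.02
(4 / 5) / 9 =4 / 45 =0.09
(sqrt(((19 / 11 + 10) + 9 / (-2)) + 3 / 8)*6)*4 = 6*sqrt(14718) / 11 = 66.17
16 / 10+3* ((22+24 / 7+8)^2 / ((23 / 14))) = 1643968 / 805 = 2042.20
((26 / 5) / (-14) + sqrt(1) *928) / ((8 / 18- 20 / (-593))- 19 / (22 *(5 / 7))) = -3812080338 / 3003707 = -1269.13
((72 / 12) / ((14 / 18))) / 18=3 / 7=0.43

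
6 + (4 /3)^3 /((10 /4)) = 938 /135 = 6.95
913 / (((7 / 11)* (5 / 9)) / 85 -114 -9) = -18513 / 2494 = -7.42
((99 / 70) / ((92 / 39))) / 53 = 3861 / 341320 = 0.01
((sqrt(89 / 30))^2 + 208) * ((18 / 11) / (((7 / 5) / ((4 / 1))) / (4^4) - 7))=-19442688 / 394163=-49.33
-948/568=-237/142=-1.67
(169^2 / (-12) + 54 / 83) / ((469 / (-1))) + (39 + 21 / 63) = 20743459 / 467124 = 44.41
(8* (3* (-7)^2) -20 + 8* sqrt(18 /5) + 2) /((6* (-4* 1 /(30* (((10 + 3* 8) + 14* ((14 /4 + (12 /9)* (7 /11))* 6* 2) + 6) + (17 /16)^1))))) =-393149685 /352 -407409* sqrt(10) /88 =-1131542.75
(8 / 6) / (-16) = -1 / 12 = -0.08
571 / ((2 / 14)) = 3997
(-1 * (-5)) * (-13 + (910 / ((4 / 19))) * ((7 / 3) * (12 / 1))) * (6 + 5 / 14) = 53852565 / 14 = 3846611.79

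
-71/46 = -1.54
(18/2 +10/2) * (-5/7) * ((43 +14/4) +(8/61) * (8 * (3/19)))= -540855/1159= -466.66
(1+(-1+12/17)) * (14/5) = 168/85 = 1.98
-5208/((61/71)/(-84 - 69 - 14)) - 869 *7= 61380193/61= 1006232.67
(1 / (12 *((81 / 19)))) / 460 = 19 / 447120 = 0.00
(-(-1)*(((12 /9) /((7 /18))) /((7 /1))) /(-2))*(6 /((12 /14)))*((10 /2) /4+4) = -9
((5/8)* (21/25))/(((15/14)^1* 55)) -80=-439951/5500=-79.99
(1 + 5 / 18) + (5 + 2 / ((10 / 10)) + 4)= 12.28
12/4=3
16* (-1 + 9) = 128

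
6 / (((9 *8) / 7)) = 0.58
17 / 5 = 3.40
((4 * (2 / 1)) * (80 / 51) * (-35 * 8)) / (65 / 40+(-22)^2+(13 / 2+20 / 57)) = -27238400 / 3817673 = -7.13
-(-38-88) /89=126 /89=1.42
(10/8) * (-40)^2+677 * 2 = 3354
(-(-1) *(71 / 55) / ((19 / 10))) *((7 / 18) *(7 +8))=2485 / 627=3.96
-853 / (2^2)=-853 / 4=-213.25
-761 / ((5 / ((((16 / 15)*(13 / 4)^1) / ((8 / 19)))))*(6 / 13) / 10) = -27150.79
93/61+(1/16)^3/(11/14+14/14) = 4762027/3123200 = 1.52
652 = 652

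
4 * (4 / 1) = 16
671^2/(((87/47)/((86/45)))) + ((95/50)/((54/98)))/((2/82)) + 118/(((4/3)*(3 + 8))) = 464995.94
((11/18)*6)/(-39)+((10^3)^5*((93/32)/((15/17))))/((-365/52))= -4007835000000000803/8541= -469246575342465.85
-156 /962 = -6 /37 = -0.16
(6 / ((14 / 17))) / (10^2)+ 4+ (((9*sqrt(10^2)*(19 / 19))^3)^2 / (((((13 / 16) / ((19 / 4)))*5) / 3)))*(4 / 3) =22618128960037063 / 9100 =2485508676927.15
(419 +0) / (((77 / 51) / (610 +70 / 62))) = 404835705 / 2387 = 169600.21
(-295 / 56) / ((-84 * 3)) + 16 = 226087 / 14112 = 16.02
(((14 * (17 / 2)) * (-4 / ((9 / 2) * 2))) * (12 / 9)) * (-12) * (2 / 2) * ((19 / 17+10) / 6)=1568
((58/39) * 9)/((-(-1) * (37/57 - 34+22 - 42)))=-9918/39533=-0.25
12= 12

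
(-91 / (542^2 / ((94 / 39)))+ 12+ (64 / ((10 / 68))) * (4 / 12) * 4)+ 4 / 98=63944410567 / 107958270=592.31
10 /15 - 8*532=-12766 /3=-4255.33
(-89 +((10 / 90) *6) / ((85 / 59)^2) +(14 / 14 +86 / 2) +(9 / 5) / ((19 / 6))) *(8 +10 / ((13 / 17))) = -4977417418 / 5353725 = -929.71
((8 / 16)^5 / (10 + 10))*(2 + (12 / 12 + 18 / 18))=1 / 160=0.01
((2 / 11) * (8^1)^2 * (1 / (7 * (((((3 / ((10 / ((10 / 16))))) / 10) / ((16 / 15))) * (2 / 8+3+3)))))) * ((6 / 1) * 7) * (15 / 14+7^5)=61685891072 / 5775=10681539.58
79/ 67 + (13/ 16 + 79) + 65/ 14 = 642601/ 7504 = 85.63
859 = 859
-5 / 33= -0.15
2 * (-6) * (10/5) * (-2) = 48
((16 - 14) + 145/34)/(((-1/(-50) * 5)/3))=3195/17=187.94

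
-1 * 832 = -832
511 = 511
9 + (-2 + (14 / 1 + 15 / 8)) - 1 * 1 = 175 / 8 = 21.88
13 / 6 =2.17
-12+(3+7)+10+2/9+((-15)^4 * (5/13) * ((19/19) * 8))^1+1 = 18226079/117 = 155778.45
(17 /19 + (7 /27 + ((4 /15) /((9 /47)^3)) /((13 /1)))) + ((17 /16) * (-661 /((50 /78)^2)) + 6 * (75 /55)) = -100830573044683 /59420790000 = -1696.89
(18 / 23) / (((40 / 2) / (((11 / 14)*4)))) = 99 / 805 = 0.12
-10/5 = -2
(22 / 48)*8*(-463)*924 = -1568644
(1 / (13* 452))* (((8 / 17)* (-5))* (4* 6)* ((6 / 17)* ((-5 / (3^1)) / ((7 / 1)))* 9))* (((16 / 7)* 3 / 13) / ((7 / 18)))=18662400 / 1893028319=0.01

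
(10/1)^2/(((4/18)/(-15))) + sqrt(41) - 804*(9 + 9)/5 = -48222/5 + sqrt(41) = -9638.00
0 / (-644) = 0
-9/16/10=-9/160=-0.06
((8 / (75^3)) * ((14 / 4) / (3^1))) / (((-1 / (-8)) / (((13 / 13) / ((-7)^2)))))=32 / 8859375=0.00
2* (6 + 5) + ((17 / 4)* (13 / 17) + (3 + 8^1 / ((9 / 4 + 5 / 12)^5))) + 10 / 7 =852645 / 28672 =29.74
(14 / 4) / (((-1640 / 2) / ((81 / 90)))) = -0.00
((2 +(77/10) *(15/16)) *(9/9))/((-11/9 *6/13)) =-11505/704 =-16.34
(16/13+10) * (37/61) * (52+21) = 394346/793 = 497.28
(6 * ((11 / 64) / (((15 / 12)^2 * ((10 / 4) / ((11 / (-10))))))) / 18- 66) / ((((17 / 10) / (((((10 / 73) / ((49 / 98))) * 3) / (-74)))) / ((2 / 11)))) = 90022 / 1147925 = 0.08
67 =67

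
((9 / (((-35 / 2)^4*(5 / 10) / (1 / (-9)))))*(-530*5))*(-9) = -30528 / 60025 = -0.51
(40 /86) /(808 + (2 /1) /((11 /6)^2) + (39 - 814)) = 484 /34959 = 0.01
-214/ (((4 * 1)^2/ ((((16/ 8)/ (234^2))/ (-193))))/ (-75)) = -2675/ 14090544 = -0.00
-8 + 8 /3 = -5.33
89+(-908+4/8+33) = -1571/2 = -785.50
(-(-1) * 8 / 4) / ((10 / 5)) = 1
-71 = -71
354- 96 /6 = 338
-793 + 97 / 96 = -76031 / 96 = -791.99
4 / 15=0.27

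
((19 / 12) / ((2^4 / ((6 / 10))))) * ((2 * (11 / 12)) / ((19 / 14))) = 77 / 960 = 0.08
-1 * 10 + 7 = -3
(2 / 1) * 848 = 1696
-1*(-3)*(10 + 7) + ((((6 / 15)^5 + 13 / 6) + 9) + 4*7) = 1690817 / 18750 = 90.18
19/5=3.80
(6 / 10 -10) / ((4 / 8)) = -94 / 5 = -18.80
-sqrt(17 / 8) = -sqrt(34) / 4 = -1.46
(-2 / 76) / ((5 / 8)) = -0.04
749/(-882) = -107/126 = -0.85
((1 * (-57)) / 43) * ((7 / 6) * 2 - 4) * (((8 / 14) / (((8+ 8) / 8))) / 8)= 95 / 1204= 0.08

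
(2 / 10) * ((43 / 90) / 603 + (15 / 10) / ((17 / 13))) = 529498 / 2306475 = 0.23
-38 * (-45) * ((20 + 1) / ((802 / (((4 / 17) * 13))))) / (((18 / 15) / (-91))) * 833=-8651683.17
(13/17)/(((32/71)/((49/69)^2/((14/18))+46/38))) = 4311333/1366936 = 3.15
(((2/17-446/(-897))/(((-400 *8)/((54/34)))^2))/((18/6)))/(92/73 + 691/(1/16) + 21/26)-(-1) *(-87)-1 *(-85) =-252975688616702497/126487844308640000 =-2.00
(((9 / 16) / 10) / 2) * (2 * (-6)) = -27 / 80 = -0.34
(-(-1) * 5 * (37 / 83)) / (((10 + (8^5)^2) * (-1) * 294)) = -185 / 26201448233268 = -0.00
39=39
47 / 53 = 0.89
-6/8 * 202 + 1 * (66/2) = -237/2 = -118.50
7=7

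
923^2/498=1710.70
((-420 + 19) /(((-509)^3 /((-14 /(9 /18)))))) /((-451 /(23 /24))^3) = 34152769 /41807741435564125824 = 0.00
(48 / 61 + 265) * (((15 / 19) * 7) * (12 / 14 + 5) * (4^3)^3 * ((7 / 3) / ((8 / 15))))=11435534745600 / 1159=9866725406.04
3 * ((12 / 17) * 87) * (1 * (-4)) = -12528 / 17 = -736.94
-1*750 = -750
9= 9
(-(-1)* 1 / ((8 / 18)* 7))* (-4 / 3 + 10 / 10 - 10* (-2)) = 177 / 28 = 6.32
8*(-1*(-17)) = 136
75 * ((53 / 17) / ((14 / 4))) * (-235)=-1868250 / 119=-15699.58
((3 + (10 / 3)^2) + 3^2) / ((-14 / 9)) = -104 / 7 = -14.86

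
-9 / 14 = -0.64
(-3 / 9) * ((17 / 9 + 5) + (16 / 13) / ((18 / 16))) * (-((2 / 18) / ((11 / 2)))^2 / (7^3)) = 3736 / 1179971793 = 0.00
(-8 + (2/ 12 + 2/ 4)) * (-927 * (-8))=-54384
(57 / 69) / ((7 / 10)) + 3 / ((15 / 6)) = 2.38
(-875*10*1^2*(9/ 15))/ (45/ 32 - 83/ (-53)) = -8904000/ 5041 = -1766.32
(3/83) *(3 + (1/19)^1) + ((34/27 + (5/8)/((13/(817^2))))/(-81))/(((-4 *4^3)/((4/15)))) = 0.52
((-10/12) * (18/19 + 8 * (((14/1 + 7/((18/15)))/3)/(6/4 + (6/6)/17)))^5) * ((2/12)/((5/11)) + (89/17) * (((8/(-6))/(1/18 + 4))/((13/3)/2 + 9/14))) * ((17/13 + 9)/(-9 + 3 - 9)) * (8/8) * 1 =-4392501664230825483469084049294224/604390266559060855681083795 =-7267657.85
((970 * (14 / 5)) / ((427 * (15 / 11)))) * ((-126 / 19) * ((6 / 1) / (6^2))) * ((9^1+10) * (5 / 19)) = -29876 / 1159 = -25.78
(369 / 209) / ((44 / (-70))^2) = 4.47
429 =429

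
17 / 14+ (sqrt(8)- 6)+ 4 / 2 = -39 / 14+ 2 * sqrt(2) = 0.04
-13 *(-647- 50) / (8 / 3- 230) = -27183 / 682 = -39.86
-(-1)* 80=80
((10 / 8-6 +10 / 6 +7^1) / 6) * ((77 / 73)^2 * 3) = 278663 / 127896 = 2.18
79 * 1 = 79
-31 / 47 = -0.66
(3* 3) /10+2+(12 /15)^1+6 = 97 /10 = 9.70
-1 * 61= -61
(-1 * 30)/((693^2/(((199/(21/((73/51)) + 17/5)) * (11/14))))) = -363175/671941116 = -0.00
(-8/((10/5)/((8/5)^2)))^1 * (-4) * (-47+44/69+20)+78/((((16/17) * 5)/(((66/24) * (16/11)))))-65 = -3720827/3450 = -1078.50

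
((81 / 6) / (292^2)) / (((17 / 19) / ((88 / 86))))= 5643 / 31163992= 0.00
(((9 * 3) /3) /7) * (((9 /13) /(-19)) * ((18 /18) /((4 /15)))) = -1215 /6916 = -0.18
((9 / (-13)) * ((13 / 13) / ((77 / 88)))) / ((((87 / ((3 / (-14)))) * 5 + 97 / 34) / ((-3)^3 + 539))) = 1253376 / 6271993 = 0.20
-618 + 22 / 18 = -5551 / 9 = -616.78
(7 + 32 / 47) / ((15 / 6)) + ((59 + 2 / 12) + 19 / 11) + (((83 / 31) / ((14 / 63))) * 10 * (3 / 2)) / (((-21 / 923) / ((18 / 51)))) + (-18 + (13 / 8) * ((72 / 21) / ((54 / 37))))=-236338963138 / 85824585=-2753.74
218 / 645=0.34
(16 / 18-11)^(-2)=81 / 8281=0.01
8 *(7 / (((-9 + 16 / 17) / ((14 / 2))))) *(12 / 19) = -79968 / 2603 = -30.72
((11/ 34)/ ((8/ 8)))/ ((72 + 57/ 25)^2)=6875/ 117247266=0.00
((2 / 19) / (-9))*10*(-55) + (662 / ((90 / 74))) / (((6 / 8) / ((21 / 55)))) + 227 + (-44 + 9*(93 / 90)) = 14917477 / 31350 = 475.84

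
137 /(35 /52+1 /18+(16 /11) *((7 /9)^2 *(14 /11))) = 69822324 /942101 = 74.11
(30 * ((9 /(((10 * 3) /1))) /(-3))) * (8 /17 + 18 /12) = -5.91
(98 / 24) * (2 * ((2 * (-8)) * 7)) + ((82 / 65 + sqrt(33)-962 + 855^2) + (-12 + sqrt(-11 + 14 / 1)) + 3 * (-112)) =sqrt(3) + sqrt(33) + 142116311 / 195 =728809.07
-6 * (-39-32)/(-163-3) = -213/83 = -2.57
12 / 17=0.71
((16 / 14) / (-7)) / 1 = -8 / 49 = -0.16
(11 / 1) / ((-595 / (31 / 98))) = -341 / 58310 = -0.01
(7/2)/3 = 7/6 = 1.17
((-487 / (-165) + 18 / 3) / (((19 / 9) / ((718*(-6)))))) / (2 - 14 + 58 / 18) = 171798732 / 82555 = 2081.02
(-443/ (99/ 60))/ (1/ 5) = -44300/ 33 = -1342.42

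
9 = 9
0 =0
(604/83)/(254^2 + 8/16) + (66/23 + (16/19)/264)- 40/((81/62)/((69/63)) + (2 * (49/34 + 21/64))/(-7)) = -55.32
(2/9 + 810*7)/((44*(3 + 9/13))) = 82927/2376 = 34.90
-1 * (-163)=163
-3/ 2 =-1.50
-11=-11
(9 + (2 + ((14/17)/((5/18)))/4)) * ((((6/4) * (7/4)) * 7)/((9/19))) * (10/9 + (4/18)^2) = 21834743/41310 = 528.56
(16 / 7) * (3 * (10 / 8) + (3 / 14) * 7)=12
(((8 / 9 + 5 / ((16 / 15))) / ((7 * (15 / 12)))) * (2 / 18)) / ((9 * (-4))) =-803 / 408240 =-0.00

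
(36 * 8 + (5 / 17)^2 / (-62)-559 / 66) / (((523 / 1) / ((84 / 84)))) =82641883 / 154623381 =0.53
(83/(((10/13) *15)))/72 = 1079/10800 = 0.10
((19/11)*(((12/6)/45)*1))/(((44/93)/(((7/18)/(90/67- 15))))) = -0.00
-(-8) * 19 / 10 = 76 / 5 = 15.20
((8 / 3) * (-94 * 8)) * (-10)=60160 / 3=20053.33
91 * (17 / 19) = 1547 / 19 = 81.42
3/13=0.23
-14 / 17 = -0.82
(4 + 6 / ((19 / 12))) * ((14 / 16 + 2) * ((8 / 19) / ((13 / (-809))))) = -2753836 / 4693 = -586.80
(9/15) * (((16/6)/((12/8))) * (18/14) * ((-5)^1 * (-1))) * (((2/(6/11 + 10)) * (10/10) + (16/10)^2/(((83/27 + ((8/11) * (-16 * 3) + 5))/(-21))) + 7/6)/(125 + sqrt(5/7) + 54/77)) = 1907895520432/10409606937875-2168287088 * sqrt(35)/10409606937875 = 0.18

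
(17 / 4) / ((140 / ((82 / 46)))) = 697 / 12880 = 0.05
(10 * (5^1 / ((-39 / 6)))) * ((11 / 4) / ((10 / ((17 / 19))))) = -1.89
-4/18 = -0.22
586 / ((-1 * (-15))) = 586 / 15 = 39.07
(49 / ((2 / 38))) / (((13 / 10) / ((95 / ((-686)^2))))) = 9025 / 62426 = 0.14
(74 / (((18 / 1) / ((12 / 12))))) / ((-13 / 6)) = -1.90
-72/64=-1.12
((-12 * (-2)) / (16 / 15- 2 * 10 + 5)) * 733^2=-193424040 / 209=-925473.88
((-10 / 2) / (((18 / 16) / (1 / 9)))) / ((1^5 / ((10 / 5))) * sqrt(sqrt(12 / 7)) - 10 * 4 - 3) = 40 / (81 * (-sqrt(2) * 3^(1 / 4) * 7^(3 / 4) / 14+ 43)) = 0.01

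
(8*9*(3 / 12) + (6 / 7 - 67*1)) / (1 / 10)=-3370 / 7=-481.43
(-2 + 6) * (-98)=-392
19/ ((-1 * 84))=-19/ 84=-0.23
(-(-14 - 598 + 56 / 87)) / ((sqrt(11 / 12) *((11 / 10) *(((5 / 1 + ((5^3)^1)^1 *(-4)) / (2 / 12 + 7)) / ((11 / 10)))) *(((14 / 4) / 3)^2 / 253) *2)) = -105205864 *sqrt(33) / 703395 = -859.21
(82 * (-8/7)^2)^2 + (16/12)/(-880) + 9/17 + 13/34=309040196293/26939220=11471.76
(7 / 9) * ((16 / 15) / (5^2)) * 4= 448 / 3375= 0.13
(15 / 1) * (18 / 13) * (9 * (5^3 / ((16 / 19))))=27746.39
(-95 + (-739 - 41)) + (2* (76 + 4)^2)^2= 163839125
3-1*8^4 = -4093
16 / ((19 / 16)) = 256 / 19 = 13.47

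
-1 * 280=-280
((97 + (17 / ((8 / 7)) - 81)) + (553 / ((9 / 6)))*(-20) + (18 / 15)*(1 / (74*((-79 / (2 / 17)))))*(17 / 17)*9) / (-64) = 114.73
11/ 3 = 3.67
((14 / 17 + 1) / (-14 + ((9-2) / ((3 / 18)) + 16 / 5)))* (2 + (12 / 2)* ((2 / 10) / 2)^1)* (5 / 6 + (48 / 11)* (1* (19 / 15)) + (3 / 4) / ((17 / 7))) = 2319761 / 2288880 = 1.01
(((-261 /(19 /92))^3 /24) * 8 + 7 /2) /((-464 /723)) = 6673167715495497 /6365152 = 1048390944.24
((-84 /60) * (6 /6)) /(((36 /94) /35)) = -127.94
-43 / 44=-0.98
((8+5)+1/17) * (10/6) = 370/17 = 21.76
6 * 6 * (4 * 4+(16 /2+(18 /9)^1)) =936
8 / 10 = 4 / 5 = 0.80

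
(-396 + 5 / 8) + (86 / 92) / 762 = -27717283 / 70104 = -395.37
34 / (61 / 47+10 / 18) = 7191 / 392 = 18.34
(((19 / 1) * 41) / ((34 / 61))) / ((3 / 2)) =47519 / 51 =931.75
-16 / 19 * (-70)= 1120 / 19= 58.95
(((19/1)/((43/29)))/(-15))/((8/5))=-551/1032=-0.53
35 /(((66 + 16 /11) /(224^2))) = 1379840 /53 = 26034.72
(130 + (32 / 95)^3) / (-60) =-55745759 / 25721250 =-2.17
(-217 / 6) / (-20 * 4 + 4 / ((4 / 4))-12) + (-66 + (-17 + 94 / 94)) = -43079 / 528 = -81.59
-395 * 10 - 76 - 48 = -4074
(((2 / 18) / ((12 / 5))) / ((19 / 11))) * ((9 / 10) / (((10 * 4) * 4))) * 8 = 11 / 9120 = 0.00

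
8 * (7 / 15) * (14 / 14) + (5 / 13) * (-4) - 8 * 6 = -8932 / 195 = -45.81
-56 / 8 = -7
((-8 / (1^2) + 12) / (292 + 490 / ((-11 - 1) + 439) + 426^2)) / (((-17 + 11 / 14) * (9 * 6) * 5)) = -854 / 169894623555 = -0.00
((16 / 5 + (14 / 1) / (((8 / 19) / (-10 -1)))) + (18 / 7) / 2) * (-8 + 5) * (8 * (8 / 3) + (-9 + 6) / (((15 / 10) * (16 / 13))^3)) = 1620267913 / 71680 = 22604.18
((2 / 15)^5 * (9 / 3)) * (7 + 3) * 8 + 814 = 41209262 / 50625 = 814.01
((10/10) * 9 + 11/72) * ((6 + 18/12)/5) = 659/48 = 13.73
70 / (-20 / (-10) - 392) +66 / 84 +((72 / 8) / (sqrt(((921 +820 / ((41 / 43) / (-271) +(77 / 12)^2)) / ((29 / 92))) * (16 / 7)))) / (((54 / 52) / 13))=331 / 546 +169 * sqrt(20967156035686944344541) / 17940834991908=1.97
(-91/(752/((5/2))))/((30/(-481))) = 43771/9024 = 4.85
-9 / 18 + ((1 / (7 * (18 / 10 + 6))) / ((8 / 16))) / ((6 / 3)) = -263 / 546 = -0.48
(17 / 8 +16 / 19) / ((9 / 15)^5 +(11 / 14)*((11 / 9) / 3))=266371875 / 35718404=7.46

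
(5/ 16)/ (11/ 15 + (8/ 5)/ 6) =5/ 16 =0.31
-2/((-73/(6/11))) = 0.01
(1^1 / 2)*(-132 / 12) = -11 / 2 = -5.50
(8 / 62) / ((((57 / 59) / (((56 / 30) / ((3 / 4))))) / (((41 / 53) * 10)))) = 2167424 / 842859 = 2.57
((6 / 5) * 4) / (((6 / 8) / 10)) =64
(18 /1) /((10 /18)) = 162 /5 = 32.40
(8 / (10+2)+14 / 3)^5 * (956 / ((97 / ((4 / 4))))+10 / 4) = 418906112 / 7857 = 53316.29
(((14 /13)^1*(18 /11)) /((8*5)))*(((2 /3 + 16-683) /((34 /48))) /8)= -125937 /24310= -5.18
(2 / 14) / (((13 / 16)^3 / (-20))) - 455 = -7079365 / 15379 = -460.33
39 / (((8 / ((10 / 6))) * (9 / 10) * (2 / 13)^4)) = 9282325 / 576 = 16115.15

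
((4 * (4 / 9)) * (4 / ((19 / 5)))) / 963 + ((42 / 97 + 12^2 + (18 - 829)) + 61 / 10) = -105497941069 / 159732810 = -660.47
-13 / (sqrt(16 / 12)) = -13 * sqrt(3) / 2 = -11.26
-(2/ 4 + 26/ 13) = -5/ 2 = -2.50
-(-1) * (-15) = -15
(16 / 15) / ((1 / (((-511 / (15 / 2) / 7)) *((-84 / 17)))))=51.30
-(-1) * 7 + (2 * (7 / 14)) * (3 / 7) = 52 / 7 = 7.43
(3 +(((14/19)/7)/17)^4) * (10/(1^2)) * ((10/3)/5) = 653072414780/32653620723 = 20.00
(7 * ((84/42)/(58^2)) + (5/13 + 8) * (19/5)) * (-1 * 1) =-3483877/109330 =-31.87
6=6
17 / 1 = 17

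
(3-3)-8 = -8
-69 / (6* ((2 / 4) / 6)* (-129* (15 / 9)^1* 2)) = 69 / 215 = 0.32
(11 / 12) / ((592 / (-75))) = -275 / 2368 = -0.12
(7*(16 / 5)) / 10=56 / 25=2.24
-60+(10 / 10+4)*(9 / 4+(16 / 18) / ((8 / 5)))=-1655 / 36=-45.97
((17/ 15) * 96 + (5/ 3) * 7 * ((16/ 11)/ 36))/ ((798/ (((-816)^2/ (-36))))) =-1500654464/ 592515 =-2532.69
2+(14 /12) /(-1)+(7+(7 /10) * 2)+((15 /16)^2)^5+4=226902813972911 /16492674416640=13.76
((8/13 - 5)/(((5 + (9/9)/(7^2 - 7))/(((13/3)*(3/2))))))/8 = -1197/1688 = -0.71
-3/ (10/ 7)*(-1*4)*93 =3906/ 5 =781.20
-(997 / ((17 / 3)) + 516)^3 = -1627624771947 / 4913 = -331289389.77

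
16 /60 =4 /15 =0.27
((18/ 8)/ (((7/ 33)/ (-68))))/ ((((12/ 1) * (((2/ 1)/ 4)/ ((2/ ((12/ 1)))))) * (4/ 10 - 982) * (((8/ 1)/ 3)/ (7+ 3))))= 14025/ 183232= 0.08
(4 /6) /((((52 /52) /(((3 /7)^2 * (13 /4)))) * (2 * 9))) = 0.02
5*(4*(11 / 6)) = 110 / 3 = 36.67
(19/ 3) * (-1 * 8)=-152/ 3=-50.67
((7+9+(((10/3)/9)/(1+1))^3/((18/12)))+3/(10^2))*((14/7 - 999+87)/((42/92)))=-31961.57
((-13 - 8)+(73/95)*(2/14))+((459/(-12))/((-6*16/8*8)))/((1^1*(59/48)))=-6455279/313880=-20.57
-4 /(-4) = 1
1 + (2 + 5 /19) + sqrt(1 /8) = sqrt(2) /4 + 62 /19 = 3.62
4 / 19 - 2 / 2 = -15 / 19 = -0.79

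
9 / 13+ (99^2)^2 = 1248774822 / 13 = 96059601.69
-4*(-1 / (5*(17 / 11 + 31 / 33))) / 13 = 0.02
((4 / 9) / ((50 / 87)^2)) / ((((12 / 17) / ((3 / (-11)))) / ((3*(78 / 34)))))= -98397 / 27500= -3.58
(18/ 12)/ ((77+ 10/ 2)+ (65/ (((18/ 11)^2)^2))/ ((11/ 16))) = 19683/ 1249034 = 0.02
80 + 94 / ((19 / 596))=57544 / 19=3028.63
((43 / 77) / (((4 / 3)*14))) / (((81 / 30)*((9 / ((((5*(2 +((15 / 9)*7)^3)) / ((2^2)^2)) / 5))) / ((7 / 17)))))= 9229735 / 183218112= 0.05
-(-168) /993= 56 /331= 0.17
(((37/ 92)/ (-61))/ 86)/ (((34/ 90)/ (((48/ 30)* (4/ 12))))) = -111/ 1025593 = -0.00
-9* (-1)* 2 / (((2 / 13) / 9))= 1053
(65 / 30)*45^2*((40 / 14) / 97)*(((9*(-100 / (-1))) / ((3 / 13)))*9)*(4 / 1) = 12320100000 / 679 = 18144477.17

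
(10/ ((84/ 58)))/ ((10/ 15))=145/ 14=10.36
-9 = -9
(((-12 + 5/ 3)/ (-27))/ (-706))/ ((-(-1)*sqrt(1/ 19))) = -0.00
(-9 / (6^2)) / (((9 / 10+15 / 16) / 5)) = -100 / 147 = -0.68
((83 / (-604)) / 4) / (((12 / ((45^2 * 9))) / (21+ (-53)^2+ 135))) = -1495027125 / 9664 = -154700.65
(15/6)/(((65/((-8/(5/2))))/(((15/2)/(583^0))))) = -12/13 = -0.92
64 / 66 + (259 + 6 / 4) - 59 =13363 / 66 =202.47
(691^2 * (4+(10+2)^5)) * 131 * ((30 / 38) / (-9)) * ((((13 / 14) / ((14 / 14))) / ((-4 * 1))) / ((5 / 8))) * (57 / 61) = 28905861283364 / 61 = 473866578415.80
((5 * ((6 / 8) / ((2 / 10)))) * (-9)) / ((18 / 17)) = -159.38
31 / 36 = 0.86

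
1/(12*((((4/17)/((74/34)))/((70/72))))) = 1295/1728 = 0.75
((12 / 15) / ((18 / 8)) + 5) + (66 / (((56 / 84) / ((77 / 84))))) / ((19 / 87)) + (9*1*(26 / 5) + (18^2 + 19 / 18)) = 792.75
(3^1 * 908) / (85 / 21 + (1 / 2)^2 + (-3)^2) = 228816 / 1117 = 204.85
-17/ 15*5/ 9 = -17/ 27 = -0.63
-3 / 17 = -0.18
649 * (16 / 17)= 10384 / 17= 610.82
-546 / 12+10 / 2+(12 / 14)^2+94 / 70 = -18827 / 490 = -38.42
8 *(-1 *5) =-40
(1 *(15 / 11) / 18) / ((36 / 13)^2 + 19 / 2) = 845 / 191499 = 0.00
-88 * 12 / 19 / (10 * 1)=-528 / 95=-5.56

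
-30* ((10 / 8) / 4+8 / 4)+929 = 6877 / 8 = 859.62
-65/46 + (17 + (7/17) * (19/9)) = 16.46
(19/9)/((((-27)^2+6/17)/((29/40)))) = 9367/4463640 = 0.00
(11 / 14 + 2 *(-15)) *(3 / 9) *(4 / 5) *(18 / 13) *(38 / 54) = -7.59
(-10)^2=100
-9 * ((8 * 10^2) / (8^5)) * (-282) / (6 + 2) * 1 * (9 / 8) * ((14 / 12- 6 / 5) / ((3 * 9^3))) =-235 / 1769472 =-0.00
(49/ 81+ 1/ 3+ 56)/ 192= 1153/ 3888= 0.30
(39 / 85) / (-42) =-13 / 1190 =-0.01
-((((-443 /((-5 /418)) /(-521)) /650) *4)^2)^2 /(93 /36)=-225746622158564044065792 /15926709118732683349609375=-0.01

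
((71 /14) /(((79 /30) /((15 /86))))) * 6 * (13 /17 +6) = 13.63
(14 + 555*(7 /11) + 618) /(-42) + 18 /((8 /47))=76039 /924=82.29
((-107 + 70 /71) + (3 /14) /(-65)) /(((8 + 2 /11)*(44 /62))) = -23593697 /1292200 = -18.26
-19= -19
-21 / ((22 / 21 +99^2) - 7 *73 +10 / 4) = -882 / 390329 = -0.00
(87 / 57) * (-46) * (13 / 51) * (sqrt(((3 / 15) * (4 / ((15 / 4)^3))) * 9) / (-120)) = 34684 * sqrt(3) / 1090125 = 0.06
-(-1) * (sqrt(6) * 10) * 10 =100 * sqrt(6) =244.95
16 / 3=5.33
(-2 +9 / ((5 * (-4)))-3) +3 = -49 / 20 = -2.45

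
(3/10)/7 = 3/70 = 0.04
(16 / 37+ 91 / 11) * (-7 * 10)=-248010 / 407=-609.36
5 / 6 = 0.83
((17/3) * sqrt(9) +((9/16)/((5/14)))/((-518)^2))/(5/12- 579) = -78197307/2661390760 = -0.03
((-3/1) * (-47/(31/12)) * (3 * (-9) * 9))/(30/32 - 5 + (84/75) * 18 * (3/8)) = -164462400/43369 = -3792.16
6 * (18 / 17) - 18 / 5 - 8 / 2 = -1.25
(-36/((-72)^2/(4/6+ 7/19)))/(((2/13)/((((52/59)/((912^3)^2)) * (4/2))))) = -169/1180718550041669664768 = -0.00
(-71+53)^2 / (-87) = -108 / 29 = -3.72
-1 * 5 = -5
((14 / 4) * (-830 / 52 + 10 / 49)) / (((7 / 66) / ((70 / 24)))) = -1516.66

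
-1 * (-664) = 664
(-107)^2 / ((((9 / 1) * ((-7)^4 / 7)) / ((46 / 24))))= 263327 / 37044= 7.11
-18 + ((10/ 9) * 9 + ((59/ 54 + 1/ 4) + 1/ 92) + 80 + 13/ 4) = 190283/ 2484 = 76.60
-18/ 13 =-1.38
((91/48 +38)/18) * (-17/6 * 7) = -227885/5184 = -43.96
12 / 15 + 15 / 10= 23 / 10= 2.30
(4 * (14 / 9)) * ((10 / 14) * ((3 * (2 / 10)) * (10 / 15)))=16 / 9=1.78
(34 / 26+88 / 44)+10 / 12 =323 / 78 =4.14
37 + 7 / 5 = 38.40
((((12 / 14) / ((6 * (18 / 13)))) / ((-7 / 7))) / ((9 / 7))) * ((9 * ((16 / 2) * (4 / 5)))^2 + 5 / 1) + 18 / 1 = -248.64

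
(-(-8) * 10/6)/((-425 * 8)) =-1/255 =-0.00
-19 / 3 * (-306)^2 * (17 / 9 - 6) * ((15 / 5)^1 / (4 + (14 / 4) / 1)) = 4876008 / 5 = 975201.60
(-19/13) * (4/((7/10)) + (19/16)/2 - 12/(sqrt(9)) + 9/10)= -68267/14560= -4.69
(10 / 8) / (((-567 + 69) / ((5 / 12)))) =-25 / 23904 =-0.00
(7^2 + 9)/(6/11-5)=-638/49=-13.02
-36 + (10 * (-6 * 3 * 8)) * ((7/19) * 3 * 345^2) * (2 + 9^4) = -23622310908684/19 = -1243279521509.68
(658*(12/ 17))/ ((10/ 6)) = 23688/ 85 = 278.68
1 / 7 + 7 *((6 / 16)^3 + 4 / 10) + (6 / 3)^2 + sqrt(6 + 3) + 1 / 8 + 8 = 330391 / 17920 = 18.44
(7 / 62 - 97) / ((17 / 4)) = -12014 / 527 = -22.80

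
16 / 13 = 1.23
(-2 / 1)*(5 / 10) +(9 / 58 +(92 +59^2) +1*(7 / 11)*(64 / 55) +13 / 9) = 1128812351 / 315810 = 3574.34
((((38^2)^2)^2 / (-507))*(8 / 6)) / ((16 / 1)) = -1086948034624 / 1521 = -714627241.70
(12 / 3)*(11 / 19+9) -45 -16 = -431 / 19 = -22.68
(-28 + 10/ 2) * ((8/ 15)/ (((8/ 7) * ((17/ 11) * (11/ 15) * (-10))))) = 161/ 170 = 0.95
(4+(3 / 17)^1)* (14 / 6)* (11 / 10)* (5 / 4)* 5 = 27335 / 408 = 67.00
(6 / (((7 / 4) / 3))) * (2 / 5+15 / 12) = 594 / 35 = 16.97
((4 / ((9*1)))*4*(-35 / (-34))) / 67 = 280 / 10251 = 0.03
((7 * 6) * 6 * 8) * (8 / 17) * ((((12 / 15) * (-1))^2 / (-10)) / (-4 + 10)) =-21504 / 2125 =-10.12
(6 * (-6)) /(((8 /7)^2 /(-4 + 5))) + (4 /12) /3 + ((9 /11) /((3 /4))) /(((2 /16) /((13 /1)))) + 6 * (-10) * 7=-529051 /1584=-334.00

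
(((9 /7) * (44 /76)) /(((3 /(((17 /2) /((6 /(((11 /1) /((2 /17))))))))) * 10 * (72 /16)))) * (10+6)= 69938 /5985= 11.69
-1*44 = -44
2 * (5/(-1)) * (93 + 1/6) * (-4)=11180/3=3726.67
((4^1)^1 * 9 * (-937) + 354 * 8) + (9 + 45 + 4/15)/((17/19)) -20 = -7869134/255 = -30859.35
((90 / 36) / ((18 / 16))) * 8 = 17.78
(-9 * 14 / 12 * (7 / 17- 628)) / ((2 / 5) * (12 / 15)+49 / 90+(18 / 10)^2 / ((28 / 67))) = 705754350 / 922913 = 764.70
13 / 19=0.68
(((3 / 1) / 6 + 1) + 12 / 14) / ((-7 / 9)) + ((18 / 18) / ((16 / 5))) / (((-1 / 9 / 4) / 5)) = -11619 / 196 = -59.28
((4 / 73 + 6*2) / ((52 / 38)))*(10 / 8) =10450 / 949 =11.01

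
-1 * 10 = -10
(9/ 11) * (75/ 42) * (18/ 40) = 0.66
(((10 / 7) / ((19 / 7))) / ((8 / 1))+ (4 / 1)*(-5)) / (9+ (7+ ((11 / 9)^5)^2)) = -5282478367515 / 6211174101292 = -0.85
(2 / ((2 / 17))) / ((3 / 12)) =68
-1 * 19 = -19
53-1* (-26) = 79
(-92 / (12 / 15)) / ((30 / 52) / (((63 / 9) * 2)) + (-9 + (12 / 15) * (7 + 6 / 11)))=2302300 / 58507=39.35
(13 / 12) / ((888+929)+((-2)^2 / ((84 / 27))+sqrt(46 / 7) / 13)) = 24467989 / 41067502461- 1183*sqrt(322) / 328540019688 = 0.00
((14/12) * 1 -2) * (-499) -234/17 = 41011/102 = 402.07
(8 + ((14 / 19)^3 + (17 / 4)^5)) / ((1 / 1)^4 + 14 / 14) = 9797797947 / 14047232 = 697.49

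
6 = 6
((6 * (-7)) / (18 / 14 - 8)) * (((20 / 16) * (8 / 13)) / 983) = 2940 / 600613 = 0.00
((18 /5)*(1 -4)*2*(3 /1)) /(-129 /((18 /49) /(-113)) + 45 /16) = -15552 /9524315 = -0.00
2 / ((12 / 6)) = 1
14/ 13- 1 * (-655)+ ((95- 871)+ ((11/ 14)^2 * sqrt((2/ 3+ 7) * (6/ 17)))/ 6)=-119.75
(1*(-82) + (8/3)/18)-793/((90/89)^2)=-6944353/8100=-857.33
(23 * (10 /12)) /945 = 23 /1134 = 0.02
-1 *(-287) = 287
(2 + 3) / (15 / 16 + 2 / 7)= 560 / 137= 4.09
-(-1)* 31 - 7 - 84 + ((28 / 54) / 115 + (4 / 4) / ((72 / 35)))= -1478213 / 24840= -59.51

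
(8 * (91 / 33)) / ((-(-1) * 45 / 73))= 53144 / 1485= 35.79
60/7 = 8.57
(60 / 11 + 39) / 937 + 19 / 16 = 203657 / 164912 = 1.23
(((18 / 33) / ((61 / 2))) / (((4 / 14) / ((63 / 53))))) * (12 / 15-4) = -42336 / 177815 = -0.24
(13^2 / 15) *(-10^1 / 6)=-169 / 9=-18.78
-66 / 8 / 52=-33 / 208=-0.16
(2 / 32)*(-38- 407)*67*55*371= -608375075 / 16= -38023442.19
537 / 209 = 2.57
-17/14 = -1.21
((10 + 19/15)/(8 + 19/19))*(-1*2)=-338/135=-2.50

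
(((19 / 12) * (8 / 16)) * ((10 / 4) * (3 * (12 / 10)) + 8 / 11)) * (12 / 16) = 2033 / 352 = 5.78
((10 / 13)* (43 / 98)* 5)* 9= 9675 / 637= 15.19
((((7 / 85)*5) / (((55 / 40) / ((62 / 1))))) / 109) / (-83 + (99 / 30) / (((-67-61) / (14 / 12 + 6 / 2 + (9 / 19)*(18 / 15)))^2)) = -61606723584000 / 30017254164763987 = -0.00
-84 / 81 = -28 / 27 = -1.04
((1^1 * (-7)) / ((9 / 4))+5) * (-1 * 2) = -34 / 9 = -3.78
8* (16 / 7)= 128 / 7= 18.29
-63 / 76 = -0.83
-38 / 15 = -2.53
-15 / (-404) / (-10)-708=-572067 / 808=-708.00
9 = 9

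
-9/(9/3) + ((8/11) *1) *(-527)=-4249/11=-386.27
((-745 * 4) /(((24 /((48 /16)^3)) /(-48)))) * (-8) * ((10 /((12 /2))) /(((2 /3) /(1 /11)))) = -3218400 /11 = -292581.82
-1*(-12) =12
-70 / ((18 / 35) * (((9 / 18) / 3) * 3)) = -2450 / 9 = -272.22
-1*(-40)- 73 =-33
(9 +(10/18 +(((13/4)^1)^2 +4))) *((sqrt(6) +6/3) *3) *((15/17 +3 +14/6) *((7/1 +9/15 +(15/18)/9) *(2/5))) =2286654457/826200 +2286654457 *sqrt(6)/1652400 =6157.37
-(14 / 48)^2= -49 / 576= -0.09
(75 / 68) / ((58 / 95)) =1.81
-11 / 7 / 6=-11 / 42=-0.26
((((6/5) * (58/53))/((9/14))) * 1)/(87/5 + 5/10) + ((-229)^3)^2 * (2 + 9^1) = 45149789982056826839/28461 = 1586373984823331.11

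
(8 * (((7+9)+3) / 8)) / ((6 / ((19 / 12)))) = 361 / 72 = 5.01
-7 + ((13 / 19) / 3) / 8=-3179 / 456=-6.97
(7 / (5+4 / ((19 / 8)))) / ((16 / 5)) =665 / 2032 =0.33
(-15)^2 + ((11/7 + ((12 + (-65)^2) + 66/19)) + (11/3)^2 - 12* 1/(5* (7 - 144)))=3673769374/819945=4480.51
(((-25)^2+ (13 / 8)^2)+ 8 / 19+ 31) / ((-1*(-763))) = 801419 / 927808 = 0.86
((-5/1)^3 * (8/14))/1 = -500/7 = -71.43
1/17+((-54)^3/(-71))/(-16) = -334469/2414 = -138.55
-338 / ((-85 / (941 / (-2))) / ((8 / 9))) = -1272232 / 765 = -1663.05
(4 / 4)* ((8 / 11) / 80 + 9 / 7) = 997 / 770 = 1.29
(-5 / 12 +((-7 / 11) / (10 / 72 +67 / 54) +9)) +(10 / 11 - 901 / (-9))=6439831 / 59004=109.14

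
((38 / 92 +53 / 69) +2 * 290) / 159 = 3.66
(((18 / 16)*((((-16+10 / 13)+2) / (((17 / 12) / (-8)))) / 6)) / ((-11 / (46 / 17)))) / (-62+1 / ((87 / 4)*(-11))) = 6195096 / 111466433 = 0.06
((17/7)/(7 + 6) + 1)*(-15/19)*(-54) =87480/1729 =50.60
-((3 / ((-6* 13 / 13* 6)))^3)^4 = -1 / 8916100448256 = -0.00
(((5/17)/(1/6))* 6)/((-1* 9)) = -20/17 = -1.18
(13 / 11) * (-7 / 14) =-13 / 22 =-0.59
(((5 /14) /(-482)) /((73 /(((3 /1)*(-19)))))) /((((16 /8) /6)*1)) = 855 /492604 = 0.00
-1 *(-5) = 5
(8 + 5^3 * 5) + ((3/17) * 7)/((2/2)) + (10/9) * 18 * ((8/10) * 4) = 11870/17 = 698.24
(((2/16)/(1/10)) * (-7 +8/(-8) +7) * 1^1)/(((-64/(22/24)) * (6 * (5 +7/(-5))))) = 275/331776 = 0.00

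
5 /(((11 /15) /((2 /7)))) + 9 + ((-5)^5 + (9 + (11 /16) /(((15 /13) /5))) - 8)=-11494829 /3696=-3110.07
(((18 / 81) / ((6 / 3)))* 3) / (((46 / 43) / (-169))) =-7267 / 138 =-52.66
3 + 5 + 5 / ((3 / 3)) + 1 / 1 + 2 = 16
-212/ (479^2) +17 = 3900285/ 229441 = 17.00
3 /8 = 0.38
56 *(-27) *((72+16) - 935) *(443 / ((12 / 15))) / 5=141833538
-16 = -16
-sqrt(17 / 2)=-sqrt(34) / 2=-2.92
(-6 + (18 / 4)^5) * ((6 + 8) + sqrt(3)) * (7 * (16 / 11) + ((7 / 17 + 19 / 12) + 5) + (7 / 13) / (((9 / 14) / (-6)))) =6954484263 * sqrt(3) / 311168 + 48681389841 / 155584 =351605.24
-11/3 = -3.67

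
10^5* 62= 6200000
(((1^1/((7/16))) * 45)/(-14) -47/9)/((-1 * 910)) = 5543/401310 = 0.01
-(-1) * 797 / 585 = 797 / 585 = 1.36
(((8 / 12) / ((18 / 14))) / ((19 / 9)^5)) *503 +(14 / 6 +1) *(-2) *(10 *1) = -449017238 / 7428297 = -60.45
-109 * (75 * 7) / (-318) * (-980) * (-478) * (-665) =-2971051422500 / 53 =-56057574009.43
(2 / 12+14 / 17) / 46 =101 / 4692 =0.02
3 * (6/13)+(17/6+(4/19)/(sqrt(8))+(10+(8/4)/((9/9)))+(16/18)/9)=sqrt(2)/19+34363/2106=16.39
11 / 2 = 5.50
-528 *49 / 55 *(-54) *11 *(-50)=-13970880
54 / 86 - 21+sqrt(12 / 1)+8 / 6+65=2 * sqrt(3)+5929 / 129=49.43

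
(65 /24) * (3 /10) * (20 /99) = 65 /396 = 0.16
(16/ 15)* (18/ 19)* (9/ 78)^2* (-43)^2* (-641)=-256005144/ 16055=-15945.51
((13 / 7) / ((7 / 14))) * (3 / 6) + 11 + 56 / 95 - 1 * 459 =-296293 / 665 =-445.55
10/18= 5/9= 0.56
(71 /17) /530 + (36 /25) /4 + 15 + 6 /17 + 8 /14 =5137761 /315350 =16.29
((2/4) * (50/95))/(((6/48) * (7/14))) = 80/19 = 4.21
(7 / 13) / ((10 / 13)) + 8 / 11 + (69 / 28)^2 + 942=40942439 / 43120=949.50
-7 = -7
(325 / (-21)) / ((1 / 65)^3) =-89253125 / 21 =-4250148.81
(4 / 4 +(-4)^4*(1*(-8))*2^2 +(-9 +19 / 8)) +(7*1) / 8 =-32787 / 4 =-8196.75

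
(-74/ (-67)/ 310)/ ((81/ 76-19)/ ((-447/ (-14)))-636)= -628482/ 112289235245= -0.00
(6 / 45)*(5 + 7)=8 / 5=1.60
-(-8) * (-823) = -6584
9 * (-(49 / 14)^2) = -441 / 4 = -110.25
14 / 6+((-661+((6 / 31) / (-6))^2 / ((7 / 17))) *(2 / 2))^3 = -263745422906802892919 / 913241287749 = -288801466.21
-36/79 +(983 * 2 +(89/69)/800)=8571352631/4360800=1965.55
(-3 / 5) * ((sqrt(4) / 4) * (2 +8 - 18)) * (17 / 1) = 204 / 5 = 40.80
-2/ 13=-0.15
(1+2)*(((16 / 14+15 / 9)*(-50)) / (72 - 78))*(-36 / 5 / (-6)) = 590 / 7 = 84.29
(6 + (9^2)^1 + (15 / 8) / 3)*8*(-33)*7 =-161931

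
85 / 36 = 2.36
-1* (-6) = 6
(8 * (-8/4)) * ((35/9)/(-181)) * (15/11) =2800/5973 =0.47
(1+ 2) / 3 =1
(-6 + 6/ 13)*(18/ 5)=-1296/ 65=-19.94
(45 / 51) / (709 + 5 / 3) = 45 / 36244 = 0.00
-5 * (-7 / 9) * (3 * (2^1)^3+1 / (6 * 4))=20195 / 216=93.50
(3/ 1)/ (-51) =-1/ 17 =-0.06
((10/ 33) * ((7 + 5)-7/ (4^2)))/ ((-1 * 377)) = -925/ 99528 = -0.01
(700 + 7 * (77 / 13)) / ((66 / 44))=6426 / 13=494.31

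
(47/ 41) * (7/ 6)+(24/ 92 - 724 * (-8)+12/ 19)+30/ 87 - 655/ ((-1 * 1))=6449.57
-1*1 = -1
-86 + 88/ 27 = -2234/ 27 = -82.74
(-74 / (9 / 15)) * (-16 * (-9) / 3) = -5920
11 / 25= 0.44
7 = 7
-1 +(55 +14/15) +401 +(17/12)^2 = 329717/720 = 457.94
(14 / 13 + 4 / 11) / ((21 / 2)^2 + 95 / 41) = 33784 / 2639923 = 0.01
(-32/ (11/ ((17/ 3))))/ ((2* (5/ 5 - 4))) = 272/ 99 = 2.75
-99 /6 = -33 /2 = -16.50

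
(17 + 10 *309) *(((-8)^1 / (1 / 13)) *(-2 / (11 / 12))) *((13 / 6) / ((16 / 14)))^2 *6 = 334477871 / 22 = 15203539.59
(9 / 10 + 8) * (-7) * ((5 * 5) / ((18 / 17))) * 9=-52955 / 4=-13238.75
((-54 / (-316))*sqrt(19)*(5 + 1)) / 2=81*sqrt(19) / 158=2.23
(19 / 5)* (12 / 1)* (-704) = -160512 / 5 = -32102.40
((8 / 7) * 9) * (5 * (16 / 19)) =5760 / 133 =43.31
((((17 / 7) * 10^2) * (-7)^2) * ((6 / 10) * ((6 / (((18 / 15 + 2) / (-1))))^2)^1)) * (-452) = -45383625 / 4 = -11345906.25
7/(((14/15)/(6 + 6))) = 90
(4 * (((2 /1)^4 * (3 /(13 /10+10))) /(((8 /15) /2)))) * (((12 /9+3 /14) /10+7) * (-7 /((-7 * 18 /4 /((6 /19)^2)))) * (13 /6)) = 6250400 /285551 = 21.89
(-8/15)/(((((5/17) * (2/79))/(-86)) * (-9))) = -461992/675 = -684.43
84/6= 14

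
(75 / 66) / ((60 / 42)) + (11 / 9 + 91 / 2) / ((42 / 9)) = 10.81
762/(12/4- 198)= -254/65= -3.91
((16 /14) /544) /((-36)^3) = -1 /22208256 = -0.00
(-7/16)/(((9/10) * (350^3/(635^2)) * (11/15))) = -16129/2587200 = -0.01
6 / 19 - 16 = -15.68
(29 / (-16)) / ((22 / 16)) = -29 / 22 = -1.32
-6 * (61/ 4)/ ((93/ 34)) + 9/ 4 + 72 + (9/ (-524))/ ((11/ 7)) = 3644033/ 89342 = 40.79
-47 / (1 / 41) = -1927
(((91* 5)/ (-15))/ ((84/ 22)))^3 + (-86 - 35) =-3629879/ 5832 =-622.41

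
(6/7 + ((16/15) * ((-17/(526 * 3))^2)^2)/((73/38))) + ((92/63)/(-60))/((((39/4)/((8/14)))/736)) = -52093164699294436/270309658806029115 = -0.19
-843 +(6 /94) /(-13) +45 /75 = -2573547 /3055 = -842.40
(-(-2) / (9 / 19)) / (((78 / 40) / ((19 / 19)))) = 760 / 351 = 2.17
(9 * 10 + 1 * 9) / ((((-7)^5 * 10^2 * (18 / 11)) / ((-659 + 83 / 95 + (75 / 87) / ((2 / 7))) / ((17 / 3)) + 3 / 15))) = 186862357 / 44980334000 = 0.00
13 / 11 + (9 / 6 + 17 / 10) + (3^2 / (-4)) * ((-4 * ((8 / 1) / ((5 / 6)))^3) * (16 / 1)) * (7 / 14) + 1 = 87596264 / 1375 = 63706.37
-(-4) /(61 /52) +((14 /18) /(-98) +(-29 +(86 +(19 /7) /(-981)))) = 2409563 /39894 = 60.40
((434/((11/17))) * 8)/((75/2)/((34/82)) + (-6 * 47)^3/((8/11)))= -0.00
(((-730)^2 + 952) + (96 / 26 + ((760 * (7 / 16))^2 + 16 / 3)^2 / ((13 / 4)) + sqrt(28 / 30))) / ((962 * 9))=sqrt(210) / 129870 + 1760486218585 / 4051944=434479.41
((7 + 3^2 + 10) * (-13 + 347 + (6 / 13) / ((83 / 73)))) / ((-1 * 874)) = -15688 / 1577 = -9.95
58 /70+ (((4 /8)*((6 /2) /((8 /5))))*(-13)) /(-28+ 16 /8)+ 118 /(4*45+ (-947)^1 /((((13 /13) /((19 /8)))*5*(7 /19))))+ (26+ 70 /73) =670654165543 /23830341920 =28.14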